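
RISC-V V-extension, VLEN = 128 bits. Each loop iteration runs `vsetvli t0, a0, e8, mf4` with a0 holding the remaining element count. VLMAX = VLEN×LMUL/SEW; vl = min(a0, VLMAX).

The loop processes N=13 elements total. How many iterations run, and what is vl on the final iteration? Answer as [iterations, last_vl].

lanes per group: 128·1/4/8 = 4
iterations = ceil(13/4) = 4; final-pass vl = 1

[iterations, last_vl] = [4, 1]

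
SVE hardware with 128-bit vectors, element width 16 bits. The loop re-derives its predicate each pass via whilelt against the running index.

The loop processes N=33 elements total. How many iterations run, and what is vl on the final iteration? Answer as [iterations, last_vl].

[iterations, last_vl] = [5, 1]

lane count: 128 div 16 = 8
iterations = ceil(33/8) = 5; final-pass vl = 1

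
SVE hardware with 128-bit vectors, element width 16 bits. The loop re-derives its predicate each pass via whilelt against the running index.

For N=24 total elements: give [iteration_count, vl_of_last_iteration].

128-bit reg / 16-bit elem → 8 lanes
N=24: ⌈24/8⌉ = 3 iters; last vl = 24 − 2×8 = 8

[iterations, last_vl] = [3, 8]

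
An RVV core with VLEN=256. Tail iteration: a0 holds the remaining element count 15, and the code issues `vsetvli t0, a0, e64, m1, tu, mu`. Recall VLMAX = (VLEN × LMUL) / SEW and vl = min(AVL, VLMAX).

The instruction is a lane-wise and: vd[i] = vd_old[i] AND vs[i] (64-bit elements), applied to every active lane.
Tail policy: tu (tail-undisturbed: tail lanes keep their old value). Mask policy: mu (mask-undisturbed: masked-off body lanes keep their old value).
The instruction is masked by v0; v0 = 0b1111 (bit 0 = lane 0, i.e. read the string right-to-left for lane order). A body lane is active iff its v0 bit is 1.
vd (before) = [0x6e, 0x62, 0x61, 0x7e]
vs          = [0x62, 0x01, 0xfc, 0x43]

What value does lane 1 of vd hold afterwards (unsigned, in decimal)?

VLMAX = (256 × 1) / 64 = 4 lanes
vl ← min(15, 4) = 4
lane  0: and(0x6e,0x62) ⇒ 0x62
lane  1: and(0x62,0x01) ⇒ 0x00
lane  2: and(0x61,0xfc) ⇒ 0x60
lane  3: and(0x7e,0x43) ⇒ 0x42

vd[1] = 0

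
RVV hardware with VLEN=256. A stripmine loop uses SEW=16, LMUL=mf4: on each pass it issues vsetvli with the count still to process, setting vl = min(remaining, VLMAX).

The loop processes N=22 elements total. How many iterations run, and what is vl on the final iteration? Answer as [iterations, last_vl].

[iterations, last_vl] = [6, 2]

VLMAX = VLEN×LMUL/SEW = 256×1/4/16 = 4
22 elements at 4/iter → 6 passes, remainder 2 on the last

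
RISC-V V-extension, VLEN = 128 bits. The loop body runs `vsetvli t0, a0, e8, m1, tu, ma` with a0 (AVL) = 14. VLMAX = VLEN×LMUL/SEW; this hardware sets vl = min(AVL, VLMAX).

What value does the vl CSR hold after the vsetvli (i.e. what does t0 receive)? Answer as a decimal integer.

vl = 14

VLMAX = VLEN×LMUL/SEW = 128×1/8 = 16
AVL=14 ≤ VLMAX=16, so vl = 14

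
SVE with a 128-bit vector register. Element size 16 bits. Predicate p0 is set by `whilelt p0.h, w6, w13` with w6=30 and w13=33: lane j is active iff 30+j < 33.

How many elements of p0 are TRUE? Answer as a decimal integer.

vl = 3

lane count: 128 div 16 = 8
p0[j] = (30+j < 33); true for j=0..2 → 3 lanes set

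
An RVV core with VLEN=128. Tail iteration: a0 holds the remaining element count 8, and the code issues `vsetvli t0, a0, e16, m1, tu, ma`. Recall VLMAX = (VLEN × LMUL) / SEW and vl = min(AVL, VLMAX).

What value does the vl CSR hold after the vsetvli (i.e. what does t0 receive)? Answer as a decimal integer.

vl = 8

VLMAX = (128 × 1) / 16 = 8 lanes
AVL=8 ≤ VLMAX=8, so vl = 8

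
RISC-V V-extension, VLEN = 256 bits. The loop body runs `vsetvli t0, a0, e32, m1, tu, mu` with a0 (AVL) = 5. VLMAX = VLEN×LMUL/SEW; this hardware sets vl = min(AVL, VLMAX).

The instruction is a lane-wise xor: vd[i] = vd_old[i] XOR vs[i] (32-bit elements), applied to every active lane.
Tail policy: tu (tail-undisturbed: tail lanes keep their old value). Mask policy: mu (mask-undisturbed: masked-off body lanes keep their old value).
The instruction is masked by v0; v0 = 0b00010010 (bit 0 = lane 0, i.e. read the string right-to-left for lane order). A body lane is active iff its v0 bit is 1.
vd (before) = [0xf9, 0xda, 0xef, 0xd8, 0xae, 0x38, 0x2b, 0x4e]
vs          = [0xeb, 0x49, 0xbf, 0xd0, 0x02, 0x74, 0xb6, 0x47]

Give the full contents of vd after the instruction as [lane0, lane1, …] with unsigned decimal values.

vd = [249, 147, 239, 216, 172, 56, 43, 78]

VLMAX = VLEN×LMUL/SEW = 256×1/32 = 8
vl = min(AVL, VLMAX) = min(5, 8) = 5
  i=0: mask-off/keep → 249
  i=1: xor(0xda,0x49) → 147
  i=2: mask-off/keep → 239
  i=3: mask-off/keep → 216
  i=4: xor(0xae,0x02) → 172
  i=5: tail/keep → 56
  i=6: tail/keep → 43
  i=7: tail/keep → 78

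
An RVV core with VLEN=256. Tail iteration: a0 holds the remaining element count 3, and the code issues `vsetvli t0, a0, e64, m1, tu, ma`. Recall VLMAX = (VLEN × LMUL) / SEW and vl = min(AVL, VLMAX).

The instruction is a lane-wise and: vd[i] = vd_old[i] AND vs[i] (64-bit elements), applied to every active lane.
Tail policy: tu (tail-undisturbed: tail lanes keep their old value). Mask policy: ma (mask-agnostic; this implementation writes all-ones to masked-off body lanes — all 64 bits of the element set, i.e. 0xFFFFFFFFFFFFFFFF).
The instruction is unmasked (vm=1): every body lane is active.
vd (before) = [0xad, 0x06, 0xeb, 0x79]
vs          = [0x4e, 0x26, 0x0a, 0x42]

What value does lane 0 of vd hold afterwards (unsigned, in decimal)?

vd[0] = 12

VLMAX = (256 × 1) / 64 = 4 lanes
AVL=3 ≤ VLMAX=4, so vl = 3
  i=0: and(0xad,0x4e) → 12
  i=1: and(0x06,0x26) → 6
  i=2: and(0xeb,0x0a) → 10
  i=3: tail/keep → 121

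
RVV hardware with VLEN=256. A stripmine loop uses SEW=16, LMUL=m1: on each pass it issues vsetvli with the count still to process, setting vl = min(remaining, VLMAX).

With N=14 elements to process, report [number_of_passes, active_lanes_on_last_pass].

[iterations, last_vl] = [1, 14]

VLMAX = VLEN×LMUL/SEW = 256×1/16 = 16
14 elements at 16/iter → 1 passes, remainder 14 on the last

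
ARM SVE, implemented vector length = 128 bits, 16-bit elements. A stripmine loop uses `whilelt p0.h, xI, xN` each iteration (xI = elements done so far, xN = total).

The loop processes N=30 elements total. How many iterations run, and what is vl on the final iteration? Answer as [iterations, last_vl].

register lanes = 128/16 = 8
iterations = ceil(30/8) = 4; final-pass vl = 6

[iterations, last_vl] = [4, 6]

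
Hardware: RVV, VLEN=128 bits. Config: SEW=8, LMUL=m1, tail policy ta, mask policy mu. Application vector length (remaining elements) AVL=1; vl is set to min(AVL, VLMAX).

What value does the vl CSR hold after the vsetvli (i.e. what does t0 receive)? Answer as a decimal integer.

VLMAX = (128 × 1) / 8 = 16 lanes
vl = min(AVL, VLMAX) = min(1, 16) = 1

vl = 1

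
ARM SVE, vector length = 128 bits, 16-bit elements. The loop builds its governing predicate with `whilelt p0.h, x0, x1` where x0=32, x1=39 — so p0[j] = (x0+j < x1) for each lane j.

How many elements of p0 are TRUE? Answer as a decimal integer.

lane count: 128 div 16 = 8
whilelt: lane j active iff 32+j < 39 → j < 7 → 7 active

vl = 7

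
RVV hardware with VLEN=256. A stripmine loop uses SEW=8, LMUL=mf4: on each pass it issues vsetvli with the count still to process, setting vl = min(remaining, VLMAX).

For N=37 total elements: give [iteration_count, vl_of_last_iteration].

lanes per group: 256·1/4/8 = 8
37 elements at 8/iter → 5 passes, remainder 5 on the last

[iterations, last_vl] = [5, 5]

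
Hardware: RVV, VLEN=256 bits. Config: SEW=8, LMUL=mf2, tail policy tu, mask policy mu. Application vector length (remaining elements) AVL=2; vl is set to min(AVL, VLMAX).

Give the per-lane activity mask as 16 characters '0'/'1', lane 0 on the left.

VLMAX = VLEN×LMUL/SEW = 256×1/2/8 = 16
vl ← min(2, 16) = 2
bits (lane 0 leftmost): 1100000000000000

predicate = 1100000000000000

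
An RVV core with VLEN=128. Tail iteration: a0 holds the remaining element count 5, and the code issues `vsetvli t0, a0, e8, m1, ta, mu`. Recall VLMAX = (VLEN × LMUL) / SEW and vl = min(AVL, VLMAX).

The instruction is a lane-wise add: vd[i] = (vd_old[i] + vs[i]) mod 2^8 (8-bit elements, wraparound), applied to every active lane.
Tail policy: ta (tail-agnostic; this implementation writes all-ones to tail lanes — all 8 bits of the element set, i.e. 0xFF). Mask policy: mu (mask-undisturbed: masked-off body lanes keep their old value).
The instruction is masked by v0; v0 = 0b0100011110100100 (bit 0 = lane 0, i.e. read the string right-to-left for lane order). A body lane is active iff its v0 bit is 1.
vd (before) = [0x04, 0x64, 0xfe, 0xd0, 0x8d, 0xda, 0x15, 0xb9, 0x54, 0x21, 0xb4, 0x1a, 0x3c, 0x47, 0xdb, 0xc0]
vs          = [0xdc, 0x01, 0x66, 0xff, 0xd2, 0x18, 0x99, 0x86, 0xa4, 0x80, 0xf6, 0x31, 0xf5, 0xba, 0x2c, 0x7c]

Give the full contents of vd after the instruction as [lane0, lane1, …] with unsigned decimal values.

VLMAX = VLEN×LMUL/SEW = 128×1/8 = 16
AVL=5 ≤ VLMAX=16, so vl = 5
[0] mask-off/keep = 0x04
[1] mask-off/keep = 0x64
[2] add(0xfe,0x66) = 0x64
[3] mask-off/keep = 0xd0
[4] mask-off/keep = 0x8d
[5] tail/ones = 0xff
[6] tail/ones = 0xff
[7] tail/ones = 0xff
[8] tail/ones = 0xff
[9] tail/ones = 0xff
[10] tail/ones = 0xff
[11] tail/ones = 0xff
[12] tail/ones = 0xff
[13] tail/ones = 0xff
[14] tail/ones = 0xff
[15] tail/ones = 0xff

vd = [4, 100, 100, 208, 141, 255, 255, 255, 255, 255, 255, 255, 255, 255, 255, 255]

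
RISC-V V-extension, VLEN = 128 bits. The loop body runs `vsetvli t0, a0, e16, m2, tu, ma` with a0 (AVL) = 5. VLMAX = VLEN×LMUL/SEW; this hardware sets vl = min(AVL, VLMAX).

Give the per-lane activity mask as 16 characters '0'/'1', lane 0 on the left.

predicate = 1111100000000000

lanes per group: 128·2/16 = 16
vl ← min(5, 16) = 5
bits (lane 0 leftmost): 1111100000000000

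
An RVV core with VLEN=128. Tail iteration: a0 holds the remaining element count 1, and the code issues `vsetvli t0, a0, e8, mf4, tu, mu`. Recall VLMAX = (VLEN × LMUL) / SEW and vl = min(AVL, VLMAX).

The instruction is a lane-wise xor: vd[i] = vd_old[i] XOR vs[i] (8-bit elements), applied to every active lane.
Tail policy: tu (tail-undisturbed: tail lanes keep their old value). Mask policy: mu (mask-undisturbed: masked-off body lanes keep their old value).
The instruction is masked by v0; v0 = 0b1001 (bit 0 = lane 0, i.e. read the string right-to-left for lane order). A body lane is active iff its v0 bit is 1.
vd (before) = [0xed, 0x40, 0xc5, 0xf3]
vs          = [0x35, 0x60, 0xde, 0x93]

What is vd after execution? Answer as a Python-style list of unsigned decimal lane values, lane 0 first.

vd = [216, 64, 197, 243]

VLMAX = (128 × 1/4) / 8 = 4 lanes
vl = min(AVL, VLMAX) = min(1, 4) = 1
lane  0: xor(0xed,0x35) ⇒ 0xd8
lane  1: tail/keep ⇒ 0x40
lane  2: tail/keep ⇒ 0xc5
lane  3: tail/keep ⇒ 0xf3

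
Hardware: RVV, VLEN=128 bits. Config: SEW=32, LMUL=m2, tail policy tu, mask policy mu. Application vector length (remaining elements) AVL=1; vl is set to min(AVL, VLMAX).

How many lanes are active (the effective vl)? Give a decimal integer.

VLMAX = (128 × 2) / 32 = 8 lanes
vl ← min(1, 8) = 1

vl = 1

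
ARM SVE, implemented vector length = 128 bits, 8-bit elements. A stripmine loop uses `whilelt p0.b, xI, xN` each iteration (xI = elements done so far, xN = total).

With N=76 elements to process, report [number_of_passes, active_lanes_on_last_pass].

[iterations, last_vl] = [5, 12]

128-bit reg / 8-bit elem → 16 lanes
iterations = ceil(76/16) = 5; final-pass vl = 12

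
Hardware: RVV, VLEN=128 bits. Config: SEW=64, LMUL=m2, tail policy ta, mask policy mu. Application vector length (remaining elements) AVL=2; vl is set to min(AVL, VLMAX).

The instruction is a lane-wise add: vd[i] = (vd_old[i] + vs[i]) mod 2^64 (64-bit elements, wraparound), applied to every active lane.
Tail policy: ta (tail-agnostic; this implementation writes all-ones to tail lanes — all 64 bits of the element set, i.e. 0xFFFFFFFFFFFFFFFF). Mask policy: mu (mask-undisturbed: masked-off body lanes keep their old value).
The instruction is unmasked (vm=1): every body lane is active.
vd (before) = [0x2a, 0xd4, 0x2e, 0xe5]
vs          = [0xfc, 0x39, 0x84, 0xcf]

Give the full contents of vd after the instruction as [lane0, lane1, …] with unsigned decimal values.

VLMAX = VLEN×LMUL/SEW = 128×2/64 = 4
vl = min(AVL, VLMAX) = min(2, 4) = 2
vd[0] add(0x2a,0xfc) -> 0x126
vd[1] add(0xd4,0x39) -> 0x10d
vd[2] tail/ones -> 0xffffffffffffffff
vd[3] tail/ones -> 0xffffffffffffffff

vd = [294, 269, 18446744073709551615, 18446744073709551615]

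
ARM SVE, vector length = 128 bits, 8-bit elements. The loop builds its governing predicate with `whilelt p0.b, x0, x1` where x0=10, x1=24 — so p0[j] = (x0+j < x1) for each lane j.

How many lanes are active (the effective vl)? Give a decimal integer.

vl = 14

register lanes = 128/8 = 16
active while 10+j < 24, i.e. j ∈ [0,14) capped at 16 ⇒ 14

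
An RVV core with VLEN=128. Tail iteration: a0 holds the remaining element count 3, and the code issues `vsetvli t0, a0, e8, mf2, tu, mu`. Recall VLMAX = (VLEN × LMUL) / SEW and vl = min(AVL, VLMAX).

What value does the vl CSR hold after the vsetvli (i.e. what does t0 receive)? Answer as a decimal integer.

VLMAX = (128 × 1/2) / 8 = 8 lanes
vl ← min(3, 8) = 3

vl = 3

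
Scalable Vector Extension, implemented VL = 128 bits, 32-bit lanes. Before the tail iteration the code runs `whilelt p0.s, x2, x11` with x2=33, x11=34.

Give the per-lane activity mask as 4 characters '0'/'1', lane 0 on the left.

predicate = 1000

register lanes = 128/32 = 4
p0[j] = (33+j < 34); true for j=0..0 → 1 lanes set
bits (lane 0 leftmost): 1000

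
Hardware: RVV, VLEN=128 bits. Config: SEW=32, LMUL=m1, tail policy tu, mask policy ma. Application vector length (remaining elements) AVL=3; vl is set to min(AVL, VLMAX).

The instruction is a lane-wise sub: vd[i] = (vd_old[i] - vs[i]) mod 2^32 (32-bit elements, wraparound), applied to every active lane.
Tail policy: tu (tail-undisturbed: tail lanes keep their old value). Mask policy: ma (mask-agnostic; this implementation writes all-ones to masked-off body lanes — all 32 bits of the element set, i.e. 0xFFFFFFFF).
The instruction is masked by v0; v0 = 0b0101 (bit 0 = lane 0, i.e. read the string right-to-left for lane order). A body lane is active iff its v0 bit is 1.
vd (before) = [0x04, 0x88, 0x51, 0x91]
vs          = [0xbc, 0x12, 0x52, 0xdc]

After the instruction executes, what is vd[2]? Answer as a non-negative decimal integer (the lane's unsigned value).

vd[2] = 4294967295

lanes per group: 128·1/32 = 4
vl = min(AVL, VLMAX) = min(3, 4) = 3
lane  0: sub(0x04,0xbc) ⇒ 0xffffff48
lane  1: mask-off/ones ⇒ 0xffffffff
lane  2: sub(0x51,0x52) ⇒ 0xffffffff
lane  3: tail/keep ⇒ 0x91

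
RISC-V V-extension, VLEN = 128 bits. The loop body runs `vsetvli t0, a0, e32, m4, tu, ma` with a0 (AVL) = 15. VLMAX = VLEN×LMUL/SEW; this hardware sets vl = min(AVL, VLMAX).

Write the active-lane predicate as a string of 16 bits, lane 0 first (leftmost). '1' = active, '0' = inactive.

predicate = 1111111111111110

lanes per group: 128·4/32 = 16
vl = min(AVL, VLMAX) = min(15, 16) = 15
bits (lane 0 leftmost): 1111111111111110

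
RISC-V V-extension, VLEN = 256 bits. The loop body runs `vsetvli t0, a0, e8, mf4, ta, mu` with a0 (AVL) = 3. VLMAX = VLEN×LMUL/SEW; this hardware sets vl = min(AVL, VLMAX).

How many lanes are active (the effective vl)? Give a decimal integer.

vl = 3

VLMAX = (256 × 1/4) / 8 = 8 lanes
vl ← min(3, 8) = 3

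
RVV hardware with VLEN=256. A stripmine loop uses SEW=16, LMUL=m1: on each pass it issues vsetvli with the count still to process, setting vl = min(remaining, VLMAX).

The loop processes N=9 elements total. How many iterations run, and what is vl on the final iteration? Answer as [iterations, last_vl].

[iterations, last_vl] = [1, 9]

VLMAX = VLEN×LMUL/SEW = 256×1/16 = 16
N=9: ⌈9/16⌉ = 1 iters; last vl = 9 − 0×16 = 9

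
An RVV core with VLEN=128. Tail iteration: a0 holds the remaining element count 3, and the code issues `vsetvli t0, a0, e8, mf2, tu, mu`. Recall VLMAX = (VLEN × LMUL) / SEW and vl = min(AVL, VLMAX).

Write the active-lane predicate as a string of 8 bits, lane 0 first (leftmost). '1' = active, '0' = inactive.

predicate = 11100000

VLMAX = VLEN×LMUL/SEW = 128×1/2/8 = 8
AVL=3 ≤ VLMAX=8, so vl = 3
bits (lane 0 leftmost): 11100000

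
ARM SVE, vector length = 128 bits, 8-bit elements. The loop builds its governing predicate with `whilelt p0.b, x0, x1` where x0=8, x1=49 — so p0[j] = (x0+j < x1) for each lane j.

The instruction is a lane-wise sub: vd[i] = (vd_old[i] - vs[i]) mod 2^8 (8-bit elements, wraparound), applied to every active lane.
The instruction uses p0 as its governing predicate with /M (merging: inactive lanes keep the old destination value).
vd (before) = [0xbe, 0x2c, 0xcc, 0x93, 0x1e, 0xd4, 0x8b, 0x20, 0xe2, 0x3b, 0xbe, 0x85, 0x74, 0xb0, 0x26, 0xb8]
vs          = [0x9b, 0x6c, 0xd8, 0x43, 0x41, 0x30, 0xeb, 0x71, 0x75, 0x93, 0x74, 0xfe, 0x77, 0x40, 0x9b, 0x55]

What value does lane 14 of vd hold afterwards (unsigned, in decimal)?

vd[14] = 139

128-bit reg / 8-bit elem → 16 lanes
whilelt: lane j active iff 8+j < 49 → j < 41 → 16 active
vd[0] sub(0xbe,0x9b) -> 0x23
vd[1] sub(0x2c,0x6c) -> 0xc0
vd[2] sub(0xcc,0xd8) -> 0xf4
vd[3] sub(0x93,0x43) -> 0x50
vd[4] sub(0x1e,0x41) -> 0xdd
vd[5] sub(0xd4,0x30) -> 0xa4
vd[6] sub(0x8b,0xeb) -> 0xa0
vd[7] sub(0x20,0x71) -> 0xaf
vd[8] sub(0xe2,0x75) -> 0x6d
vd[9] sub(0x3b,0x93) -> 0xa8
vd[10] sub(0xbe,0x74) -> 0x4a
vd[11] sub(0x85,0xfe) -> 0x87
vd[12] sub(0x74,0x77) -> 0xfd
vd[13] sub(0xb0,0x40) -> 0x70
vd[14] sub(0x26,0x9b) -> 0x8b
vd[15] sub(0xb8,0x55) -> 0x63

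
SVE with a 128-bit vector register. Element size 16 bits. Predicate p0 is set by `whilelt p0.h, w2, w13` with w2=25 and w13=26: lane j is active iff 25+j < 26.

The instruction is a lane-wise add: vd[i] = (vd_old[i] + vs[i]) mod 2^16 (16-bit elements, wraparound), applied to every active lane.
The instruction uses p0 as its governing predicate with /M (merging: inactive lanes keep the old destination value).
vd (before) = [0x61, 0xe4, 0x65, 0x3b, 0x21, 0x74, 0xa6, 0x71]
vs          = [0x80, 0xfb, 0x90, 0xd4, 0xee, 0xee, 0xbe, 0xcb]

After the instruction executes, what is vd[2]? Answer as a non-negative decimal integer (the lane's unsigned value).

vd[2] = 101

lane count: 128 div 16 = 8
p0[j] = (25+j < 26); true for j=0..0 → 1 lanes set
vd[0] add(0x61,0x80) -> 0xe1
vd[1] tail/keep -> 0xe4
vd[2] tail/keep -> 0x65
vd[3] tail/keep -> 0x3b
vd[4] tail/keep -> 0x21
vd[5] tail/keep -> 0x74
vd[6] tail/keep -> 0xa6
vd[7] tail/keep -> 0x71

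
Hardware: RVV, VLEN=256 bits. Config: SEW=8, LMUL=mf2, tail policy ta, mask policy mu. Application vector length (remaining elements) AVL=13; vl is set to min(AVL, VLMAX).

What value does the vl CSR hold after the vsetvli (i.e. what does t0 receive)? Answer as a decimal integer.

vl = 13

lanes per group: 256·1/2/8 = 16
AVL=13 ≤ VLMAX=16, so vl = 13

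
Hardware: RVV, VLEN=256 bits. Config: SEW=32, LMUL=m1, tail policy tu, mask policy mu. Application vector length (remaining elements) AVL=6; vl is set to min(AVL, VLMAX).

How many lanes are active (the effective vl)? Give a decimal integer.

lanes per group: 256·1/32 = 8
vl = min(AVL, VLMAX) = min(6, 8) = 6

vl = 6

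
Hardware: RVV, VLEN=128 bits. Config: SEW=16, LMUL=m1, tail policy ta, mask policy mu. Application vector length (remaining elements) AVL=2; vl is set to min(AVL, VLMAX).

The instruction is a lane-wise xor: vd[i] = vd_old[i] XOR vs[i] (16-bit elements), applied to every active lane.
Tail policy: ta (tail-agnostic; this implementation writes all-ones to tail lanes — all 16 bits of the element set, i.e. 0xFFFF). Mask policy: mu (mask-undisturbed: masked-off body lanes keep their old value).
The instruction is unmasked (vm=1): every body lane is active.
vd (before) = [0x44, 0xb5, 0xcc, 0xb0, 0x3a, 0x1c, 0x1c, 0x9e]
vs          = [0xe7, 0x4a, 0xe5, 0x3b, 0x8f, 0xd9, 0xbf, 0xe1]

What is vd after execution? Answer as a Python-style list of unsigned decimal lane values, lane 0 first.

VLMAX = VLEN×LMUL/SEW = 128×1/16 = 8
AVL=2 ≤ VLMAX=8, so vl = 2
vd[0] xor(0x44,0xe7) -> 0xa3
vd[1] xor(0xb5,0x4a) -> 0xff
vd[2] tail/ones -> 0xffff
vd[3] tail/ones -> 0xffff
vd[4] tail/ones -> 0xffff
vd[5] tail/ones -> 0xffff
vd[6] tail/ones -> 0xffff
vd[7] tail/ones -> 0xffff

vd = [163, 255, 65535, 65535, 65535, 65535, 65535, 65535]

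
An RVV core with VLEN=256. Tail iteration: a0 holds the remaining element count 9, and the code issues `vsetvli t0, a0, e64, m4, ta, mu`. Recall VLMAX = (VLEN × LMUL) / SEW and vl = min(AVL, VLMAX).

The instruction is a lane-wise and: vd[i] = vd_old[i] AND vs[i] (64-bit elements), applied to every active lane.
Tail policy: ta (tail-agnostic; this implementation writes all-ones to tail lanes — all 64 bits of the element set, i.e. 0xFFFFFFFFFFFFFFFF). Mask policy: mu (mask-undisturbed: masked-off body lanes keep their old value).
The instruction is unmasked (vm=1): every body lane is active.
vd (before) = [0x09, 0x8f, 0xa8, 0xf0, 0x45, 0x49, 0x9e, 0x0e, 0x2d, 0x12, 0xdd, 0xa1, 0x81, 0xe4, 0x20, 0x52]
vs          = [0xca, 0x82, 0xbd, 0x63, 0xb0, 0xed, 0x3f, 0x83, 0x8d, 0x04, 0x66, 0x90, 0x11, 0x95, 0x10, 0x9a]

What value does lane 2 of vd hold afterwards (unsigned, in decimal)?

VLMAX = (256 × 4) / 64 = 16 lanes
vl = min(AVL, VLMAX) = min(9, 16) = 9
[0] and(0x09,0xca) = 0x08
[1] and(0x8f,0x82) = 0x82
[2] and(0xa8,0xbd) = 0xa8
[3] and(0xf0,0x63) = 0x60
[4] and(0x45,0xb0) = 0x00
[5] and(0x49,0xed) = 0x49
[6] and(0x9e,0x3f) = 0x1e
[7] and(0x0e,0x83) = 0x02
[8] and(0x2d,0x8d) = 0x0d
[9] tail/ones = 0xffffffffffffffff
[10] tail/ones = 0xffffffffffffffff
[11] tail/ones = 0xffffffffffffffff
[12] tail/ones = 0xffffffffffffffff
[13] tail/ones = 0xffffffffffffffff
[14] tail/ones = 0xffffffffffffffff
[15] tail/ones = 0xffffffffffffffff

vd[2] = 168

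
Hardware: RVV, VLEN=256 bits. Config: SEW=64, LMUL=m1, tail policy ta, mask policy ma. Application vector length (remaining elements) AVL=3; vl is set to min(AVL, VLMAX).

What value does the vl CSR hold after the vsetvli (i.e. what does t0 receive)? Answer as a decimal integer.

lanes per group: 256·1/64 = 4
AVL=3 ≤ VLMAX=4, so vl = 3

vl = 3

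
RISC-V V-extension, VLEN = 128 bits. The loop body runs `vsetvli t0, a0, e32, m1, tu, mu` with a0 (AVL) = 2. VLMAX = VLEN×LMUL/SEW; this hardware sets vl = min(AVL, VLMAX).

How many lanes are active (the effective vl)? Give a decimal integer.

vl = 2

VLMAX = VLEN×LMUL/SEW = 128×1/32 = 4
AVL=2 ≤ VLMAX=4, so vl = 2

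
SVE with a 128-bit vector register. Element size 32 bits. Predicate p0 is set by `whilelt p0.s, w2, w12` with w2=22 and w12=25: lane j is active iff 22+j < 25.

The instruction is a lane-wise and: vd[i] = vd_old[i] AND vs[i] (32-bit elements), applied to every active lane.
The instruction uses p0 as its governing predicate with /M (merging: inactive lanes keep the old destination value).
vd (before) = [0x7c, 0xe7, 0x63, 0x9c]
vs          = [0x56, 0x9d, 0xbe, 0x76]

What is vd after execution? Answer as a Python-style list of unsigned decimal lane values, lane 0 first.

register lanes = 128/32 = 4
active while 22+j < 25, i.e. j ∈ [0,3) capped at 4 ⇒ 3
  i=0: and(0x7c,0x56) → 84
  i=1: and(0xe7,0x9d) → 133
  i=2: and(0x63,0xbe) → 34
  i=3: tail/keep → 156

vd = [84, 133, 34, 156]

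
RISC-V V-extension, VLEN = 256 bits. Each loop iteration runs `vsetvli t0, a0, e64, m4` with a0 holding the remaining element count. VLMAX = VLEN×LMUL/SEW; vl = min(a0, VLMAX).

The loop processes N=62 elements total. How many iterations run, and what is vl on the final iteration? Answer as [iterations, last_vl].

[iterations, last_vl] = [4, 14]

VLMAX = VLEN×LMUL/SEW = 256×4/64 = 16
N=62: ⌈62/16⌉ = 4 iters; last vl = 62 − 3×16 = 14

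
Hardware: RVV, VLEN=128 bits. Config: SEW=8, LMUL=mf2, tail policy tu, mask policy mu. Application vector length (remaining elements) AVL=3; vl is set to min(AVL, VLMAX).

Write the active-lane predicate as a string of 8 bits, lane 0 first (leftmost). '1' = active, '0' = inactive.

predicate = 11100000

VLMAX = (128 × 1/2) / 8 = 8 lanes
vl = min(AVL, VLMAX) = min(3, 8) = 3
bits (lane 0 leftmost): 11100000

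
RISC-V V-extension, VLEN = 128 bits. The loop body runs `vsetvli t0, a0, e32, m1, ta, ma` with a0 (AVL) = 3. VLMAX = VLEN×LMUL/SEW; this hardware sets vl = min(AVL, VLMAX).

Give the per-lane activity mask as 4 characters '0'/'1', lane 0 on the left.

predicate = 1110

VLMAX = VLEN×LMUL/SEW = 128×1/32 = 4
vl = min(AVL, VLMAX) = min(3, 4) = 3
bits (lane 0 leftmost): 1110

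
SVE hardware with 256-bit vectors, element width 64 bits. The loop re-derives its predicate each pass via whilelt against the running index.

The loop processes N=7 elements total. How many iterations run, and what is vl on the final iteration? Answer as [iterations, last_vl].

[iterations, last_vl] = [2, 3]

register lanes = 256/64 = 4
7 elements at 4/iter → 2 passes, remainder 3 on the last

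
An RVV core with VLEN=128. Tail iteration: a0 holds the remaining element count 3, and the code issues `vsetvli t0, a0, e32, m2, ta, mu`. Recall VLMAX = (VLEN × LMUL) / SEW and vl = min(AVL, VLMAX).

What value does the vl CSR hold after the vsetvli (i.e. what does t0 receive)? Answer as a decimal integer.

VLMAX = (128 × 2) / 32 = 8 lanes
vl ← min(3, 8) = 3

vl = 3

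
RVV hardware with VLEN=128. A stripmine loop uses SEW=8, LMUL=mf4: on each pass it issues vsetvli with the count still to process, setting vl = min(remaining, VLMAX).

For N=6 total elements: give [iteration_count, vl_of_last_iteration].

[iterations, last_vl] = [2, 2]

VLMAX = VLEN×LMUL/SEW = 128×1/4/8 = 4
6 elements at 4/iter → 2 passes, remainder 2 on the last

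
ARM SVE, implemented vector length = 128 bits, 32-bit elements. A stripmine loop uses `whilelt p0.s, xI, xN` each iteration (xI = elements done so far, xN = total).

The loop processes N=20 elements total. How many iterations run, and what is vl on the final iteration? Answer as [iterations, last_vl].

[iterations, last_vl] = [5, 4]

register lanes = 128/32 = 4
N=20: ⌈20/4⌉ = 5 iters; last vl = 20 − 4×4 = 4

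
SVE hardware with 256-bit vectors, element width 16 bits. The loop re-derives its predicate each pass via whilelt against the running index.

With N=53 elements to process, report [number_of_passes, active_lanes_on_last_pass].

[iterations, last_vl] = [4, 5]

256-bit reg / 16-bit elem → 16 lanes
N=53: ⌈53/16⌉ = 4 iters; last vl = 53 − 3×16 = 5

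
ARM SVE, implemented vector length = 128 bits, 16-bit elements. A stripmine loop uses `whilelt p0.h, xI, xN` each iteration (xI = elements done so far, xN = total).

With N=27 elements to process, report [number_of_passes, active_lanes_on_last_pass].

register lanes = 128/16 = 8
27 elements at 8/iter → 4 passes, remainder 3 on the last

[iterations, last_vl] = [4, 3]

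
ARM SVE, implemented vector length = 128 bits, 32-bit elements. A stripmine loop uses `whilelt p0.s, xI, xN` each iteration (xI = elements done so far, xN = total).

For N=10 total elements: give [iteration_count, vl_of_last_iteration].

lane count: 128 div 32 = 4
10 elements at 4/iter → 3 passes, remainder 2 on the last

[iterations, last_vl] = [3, 2]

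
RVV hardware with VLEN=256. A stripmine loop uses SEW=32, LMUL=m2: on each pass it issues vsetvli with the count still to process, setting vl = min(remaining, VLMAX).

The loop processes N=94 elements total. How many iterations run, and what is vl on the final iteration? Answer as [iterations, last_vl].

lanes per group: 256·2/32 = 16
94 elements at 16/iter → 6 passes, remainder 14 on the last

[iterations, last_vl] = [6, 14]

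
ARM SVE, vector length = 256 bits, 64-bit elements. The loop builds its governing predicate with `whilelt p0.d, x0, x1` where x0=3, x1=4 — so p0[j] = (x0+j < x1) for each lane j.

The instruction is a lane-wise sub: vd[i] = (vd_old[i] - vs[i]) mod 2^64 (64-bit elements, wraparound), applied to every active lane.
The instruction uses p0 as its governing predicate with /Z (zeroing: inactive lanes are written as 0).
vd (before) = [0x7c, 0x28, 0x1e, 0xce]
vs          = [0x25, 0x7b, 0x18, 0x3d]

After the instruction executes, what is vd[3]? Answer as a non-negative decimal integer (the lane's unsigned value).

vd[3] = 0

256-bit reg / 64-bit elem → 4 lanes
p0[j] = (3+j < 4); true for j=0..0 → 1 lanes set
lane  0: sub(0x7c,0x25) ⇒ 0x57
lane  1: tail/zero ⇒ 0x00
lane  2: tail/zero ⇒ 0x00
lane  3: tail/zero ⇒ 0x00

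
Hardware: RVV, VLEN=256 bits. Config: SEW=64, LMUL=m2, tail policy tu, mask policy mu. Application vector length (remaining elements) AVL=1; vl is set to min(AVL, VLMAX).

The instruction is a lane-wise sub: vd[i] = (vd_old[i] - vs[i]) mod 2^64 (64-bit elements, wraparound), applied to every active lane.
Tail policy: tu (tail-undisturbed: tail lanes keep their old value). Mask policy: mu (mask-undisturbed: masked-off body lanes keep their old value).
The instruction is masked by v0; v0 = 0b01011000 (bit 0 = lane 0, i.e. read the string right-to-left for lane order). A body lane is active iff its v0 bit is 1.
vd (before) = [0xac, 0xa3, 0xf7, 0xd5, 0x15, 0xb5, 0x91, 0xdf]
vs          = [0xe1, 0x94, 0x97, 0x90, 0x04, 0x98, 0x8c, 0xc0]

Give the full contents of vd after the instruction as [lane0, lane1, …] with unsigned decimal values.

vd = [172, 163, 247, 213, 21, 181, 145, 223]

VLMAX = (256 × 2) / 64 = 8 lanes
vl = min(AVL, VLMAX) = min(1, 8) = 1
  i=0: mask-off/keep → 172
  i=1: tail/keep → 163
  i=2: tail/keep → 247
  i=3: tail/keep → 213
  i=4: tail/keep → 21
  i=5: tail/keep → 181
  i=6: tail/keep → 145
  i=7: tail/keep → 223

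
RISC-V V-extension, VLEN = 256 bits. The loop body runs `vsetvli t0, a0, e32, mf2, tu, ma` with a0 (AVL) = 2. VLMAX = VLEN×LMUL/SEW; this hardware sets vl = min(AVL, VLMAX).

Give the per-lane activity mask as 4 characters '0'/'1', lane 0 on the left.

lanes per group: 256·1/2/32 = 4
vl ← min(2, 4) = 2
bits (lane 0 leftmost): 1100

predicate = 1100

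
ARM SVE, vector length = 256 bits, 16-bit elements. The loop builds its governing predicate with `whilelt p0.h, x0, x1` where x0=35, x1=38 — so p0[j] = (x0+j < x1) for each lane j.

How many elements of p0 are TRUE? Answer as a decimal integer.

vl = 3

256-bit reg / 16-bit elem → 16 lanes
p0[j] = (35+j < 38); true for j=0..2 → 3 lanes set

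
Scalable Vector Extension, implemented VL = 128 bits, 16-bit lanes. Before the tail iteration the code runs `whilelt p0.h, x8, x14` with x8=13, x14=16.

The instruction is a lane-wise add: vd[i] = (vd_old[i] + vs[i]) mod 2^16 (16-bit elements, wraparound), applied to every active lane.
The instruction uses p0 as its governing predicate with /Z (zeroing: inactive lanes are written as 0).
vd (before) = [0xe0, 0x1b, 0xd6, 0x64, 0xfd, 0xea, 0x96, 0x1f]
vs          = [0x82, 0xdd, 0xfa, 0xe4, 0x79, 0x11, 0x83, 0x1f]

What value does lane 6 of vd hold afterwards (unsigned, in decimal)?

lane count: 128 div 16 = 8
p0[j] = (13+j < 16); true for j=0..2 → 3 lanes set
vd[0] add(0xe0,0x82) -> 0x162
vd[1] add(0x1b,0xdd) -> 0xf8
vd[2] add(0xd6,0xfa) -> 0x1d0
vd[3] tail/zero -> 0x00
vd[4] tail/zero -> 0x00
vd[5] tail/zero -> 0x00
vd[6] tail/zero -> 0x00
vd[7] tail/zero -> 0x00

vd[6] = 0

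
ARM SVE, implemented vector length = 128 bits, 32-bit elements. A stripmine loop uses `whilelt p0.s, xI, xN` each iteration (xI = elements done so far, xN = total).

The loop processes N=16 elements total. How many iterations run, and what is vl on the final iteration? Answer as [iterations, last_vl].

[iterations, last_vl] = [4, 4]

lane count: 128 div 32 = 4
16 elements at 4/iter → 4 passes, remainder 4 on the last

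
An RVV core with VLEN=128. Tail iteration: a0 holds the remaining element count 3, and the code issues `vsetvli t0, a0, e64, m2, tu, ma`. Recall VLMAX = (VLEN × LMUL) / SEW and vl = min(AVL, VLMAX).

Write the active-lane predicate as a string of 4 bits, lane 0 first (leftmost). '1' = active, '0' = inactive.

VLMAX = (128 × 2) / 64 = 4 lanes
AVL=3 ≤ VLMAX=4, so vl = 3
bits (lane 0 leftmost): 1110

predicate = 1110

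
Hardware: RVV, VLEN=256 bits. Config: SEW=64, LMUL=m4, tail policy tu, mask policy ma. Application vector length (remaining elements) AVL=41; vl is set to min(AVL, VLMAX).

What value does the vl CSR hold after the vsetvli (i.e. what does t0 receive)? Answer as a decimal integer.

vl = 16

VLMAX = VLEN×LMUL/SEW = 256×4/64 = 16
vl ← min(41, 16) = 16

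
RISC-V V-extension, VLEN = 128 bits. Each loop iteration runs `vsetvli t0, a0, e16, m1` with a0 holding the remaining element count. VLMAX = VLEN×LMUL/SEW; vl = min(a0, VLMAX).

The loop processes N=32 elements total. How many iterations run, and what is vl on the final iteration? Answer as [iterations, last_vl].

VLMAX = (128 × 1) / 16 = 8 lanes
32 elements at 8/iter → 4 passes, remainder 8 on the last

[iterations, last_vl] = [4, 8]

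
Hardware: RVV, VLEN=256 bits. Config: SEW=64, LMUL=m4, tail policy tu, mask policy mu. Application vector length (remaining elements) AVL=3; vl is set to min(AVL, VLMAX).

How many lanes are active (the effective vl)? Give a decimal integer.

lanes per group: 256·4/64 = 16
AVL=3 ≤ VLMAX=16, so vl = 3

vl = 3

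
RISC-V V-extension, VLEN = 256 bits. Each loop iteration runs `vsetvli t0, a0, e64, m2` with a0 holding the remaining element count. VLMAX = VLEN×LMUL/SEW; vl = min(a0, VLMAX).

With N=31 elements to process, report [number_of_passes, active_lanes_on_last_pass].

VLMAX = (256 × 2) / 64 = 8 lanes
iterations = ceil(31/8) = 4; final-pass vl = 7

[iterations, last_vl] = [4, 7]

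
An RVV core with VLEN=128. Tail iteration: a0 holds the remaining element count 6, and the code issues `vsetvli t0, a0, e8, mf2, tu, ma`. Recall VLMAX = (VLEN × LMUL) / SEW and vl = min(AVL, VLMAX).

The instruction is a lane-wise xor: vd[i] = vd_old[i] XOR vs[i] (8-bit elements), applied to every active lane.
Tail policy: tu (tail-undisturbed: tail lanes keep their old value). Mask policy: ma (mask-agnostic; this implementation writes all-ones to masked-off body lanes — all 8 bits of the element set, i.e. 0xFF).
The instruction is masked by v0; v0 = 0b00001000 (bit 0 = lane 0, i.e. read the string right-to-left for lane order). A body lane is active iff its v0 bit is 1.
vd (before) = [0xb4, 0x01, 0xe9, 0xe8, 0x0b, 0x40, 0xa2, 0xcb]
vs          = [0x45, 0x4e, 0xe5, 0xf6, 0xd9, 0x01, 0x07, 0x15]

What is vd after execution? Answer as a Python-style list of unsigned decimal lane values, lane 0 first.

VLMAX = VLEN×LMUL/SEW = 128×1/2/8 = 8
vl = min(AVL, VLMAX) = min(6, 8) = 6
  i=0: mask-off/ones → 255
  i=1: mask-off/ones → 255
  i=2: mask-off/ones → 255
  i=3: xor(0xe8,0xf6) → 30
  i=4: mask-off/ones → 255
  i=5: mask-off/ones → 255
  i=6: tail/keep → 162
  i=7: tail/keep → 203

vd = [255, 255, 255, 30, 255, 255, 162, 203]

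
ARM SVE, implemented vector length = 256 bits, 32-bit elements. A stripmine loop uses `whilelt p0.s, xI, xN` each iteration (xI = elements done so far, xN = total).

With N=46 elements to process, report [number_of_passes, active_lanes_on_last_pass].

[iterations, last_vl] = [6, 6]

256-bit reg / 32-bit elem → 8 lanes
N=46: ⌈46/8⌉ = 6 iters; last vl = 46 − 5×8 = 6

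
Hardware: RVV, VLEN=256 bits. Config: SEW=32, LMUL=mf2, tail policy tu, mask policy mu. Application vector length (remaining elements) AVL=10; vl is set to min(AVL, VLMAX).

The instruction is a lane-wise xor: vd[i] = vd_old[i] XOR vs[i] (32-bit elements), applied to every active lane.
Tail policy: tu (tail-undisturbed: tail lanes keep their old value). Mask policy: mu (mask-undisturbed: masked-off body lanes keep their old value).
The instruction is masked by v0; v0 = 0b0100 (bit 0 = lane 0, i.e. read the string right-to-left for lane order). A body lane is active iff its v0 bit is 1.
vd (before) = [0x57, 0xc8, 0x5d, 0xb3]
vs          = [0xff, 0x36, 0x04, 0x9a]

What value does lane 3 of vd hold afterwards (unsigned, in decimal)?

lanes per group: 256·1/2/32 = 4
vl = min(AVL, VLMAX) = min(10, 4) = 4
lane  0: mask-off/keep ⇒ 0x57
lane  1: mask-off/keep ⇒ 0xc8
lane  2: xor(0x5d,0x04) ⇒ 0x59
lane  3: mask-off/keep ⇒ 0xb3

vd[3] = 179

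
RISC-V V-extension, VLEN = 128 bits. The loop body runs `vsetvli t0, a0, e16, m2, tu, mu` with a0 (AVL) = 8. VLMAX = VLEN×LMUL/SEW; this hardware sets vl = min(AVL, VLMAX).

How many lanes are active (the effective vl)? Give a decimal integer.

VLMAX = (128 × 2) / 16 = 16 lanes
vl ← min(8, 16) = 8

vl = 8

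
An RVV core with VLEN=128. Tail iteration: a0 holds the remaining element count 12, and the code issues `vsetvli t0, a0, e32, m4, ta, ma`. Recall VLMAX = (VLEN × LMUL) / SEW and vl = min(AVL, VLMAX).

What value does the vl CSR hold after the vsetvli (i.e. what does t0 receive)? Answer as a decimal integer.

VLMAX = (128 × 4) / 32 = 16 lanes
vl ← min(12, 16) = 12

vl = 12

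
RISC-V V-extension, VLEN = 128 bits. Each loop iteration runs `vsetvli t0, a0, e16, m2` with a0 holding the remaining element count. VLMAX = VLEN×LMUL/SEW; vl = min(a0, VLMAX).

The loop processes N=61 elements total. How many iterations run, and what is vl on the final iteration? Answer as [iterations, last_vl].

[iterations, last_vl] = [4, 13]

VLMAX = VLEN×LMUL/SEW = 128×2/16 = 16
iterations = ceil(61/16) = 4; final-pass vl = 13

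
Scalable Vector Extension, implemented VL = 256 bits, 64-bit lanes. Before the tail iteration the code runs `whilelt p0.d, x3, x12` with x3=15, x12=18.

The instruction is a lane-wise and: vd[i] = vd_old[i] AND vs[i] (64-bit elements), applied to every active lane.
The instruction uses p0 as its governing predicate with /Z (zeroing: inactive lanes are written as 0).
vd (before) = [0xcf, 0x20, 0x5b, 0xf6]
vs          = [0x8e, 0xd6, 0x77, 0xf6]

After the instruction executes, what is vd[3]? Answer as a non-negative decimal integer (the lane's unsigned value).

register lanes = 256/64 = 4
whilelt: lane j active iff 15+j < 18 → j < 3 → 3 active
  i=0: and(0xcf,0x8e) → 142
  i=1: and(0x20,0xd6) → 0
  i=2: and(0x5b,0x77) → 83
  i=3: tail/zero → 0

vd[3] = 0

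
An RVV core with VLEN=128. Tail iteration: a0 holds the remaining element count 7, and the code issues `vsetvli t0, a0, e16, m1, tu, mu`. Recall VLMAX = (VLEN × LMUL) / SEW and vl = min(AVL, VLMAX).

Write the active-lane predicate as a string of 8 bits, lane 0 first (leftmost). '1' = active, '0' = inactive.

predicate = 11111110

VLMAX = VLEN×LMUL/SEW = 128×1/16 = 8
vl ← min(7, 8) = 7
bits (lane 0 leftmost): 11111110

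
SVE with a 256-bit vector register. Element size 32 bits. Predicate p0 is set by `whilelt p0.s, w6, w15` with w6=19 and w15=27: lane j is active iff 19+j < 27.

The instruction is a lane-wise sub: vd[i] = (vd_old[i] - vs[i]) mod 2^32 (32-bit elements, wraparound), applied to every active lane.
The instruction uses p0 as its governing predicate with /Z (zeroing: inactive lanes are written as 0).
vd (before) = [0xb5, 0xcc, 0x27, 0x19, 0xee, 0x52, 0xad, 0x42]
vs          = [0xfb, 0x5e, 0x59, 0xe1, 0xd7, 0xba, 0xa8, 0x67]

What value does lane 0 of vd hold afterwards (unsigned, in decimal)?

vd[0] = 4294967226

register lanes = 256/32 = 8
p0[j] = (19+j < 27); true for j=0..7 → 8 lanes set
[0] sub(0xb5,0xfb) = 0xffffffba
[1] sub(0xcc,0x5e) = 0x6e
[2] sub(0x27,0x59) = 0xffffffce
[3] sub(0x19,0xe1) = 0xffffff38
[4] sub(0xee,0xd7) = 0x17
[5] sub(0x52,0xba) = 0xffffff98
[6] sub(0xad,0xa8) = 0x05
[7] sub(0x42,0x67) = 0xffffffdb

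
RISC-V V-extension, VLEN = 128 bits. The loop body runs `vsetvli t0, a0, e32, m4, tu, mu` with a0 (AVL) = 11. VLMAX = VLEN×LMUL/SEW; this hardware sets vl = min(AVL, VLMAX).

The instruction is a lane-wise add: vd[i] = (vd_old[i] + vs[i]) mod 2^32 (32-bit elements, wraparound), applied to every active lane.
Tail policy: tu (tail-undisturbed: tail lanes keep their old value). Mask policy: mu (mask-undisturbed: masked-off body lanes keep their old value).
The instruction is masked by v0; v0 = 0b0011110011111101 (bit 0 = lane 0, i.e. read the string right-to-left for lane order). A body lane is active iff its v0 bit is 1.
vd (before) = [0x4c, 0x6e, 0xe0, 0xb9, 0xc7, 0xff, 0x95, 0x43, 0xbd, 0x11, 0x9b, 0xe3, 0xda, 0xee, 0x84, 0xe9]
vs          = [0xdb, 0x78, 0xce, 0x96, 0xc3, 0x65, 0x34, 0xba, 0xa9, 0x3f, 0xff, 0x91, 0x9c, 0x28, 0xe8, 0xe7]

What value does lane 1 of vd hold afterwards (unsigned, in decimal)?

vd[1] = 110

lanes per group: 128·4/32 = 16
AVL=11 ≤ VLMAX=16, so vl = 11
vd[0] add(0x4c,0xdb) -> 0x127
vd[1] mask-off/keep -> 0x6e
vd[2] add(0xe0,0xce) -> 0x1ae
vd[3] add(0xb9,0x96) -> 0x14f
vd[4] add(0xc7,0xc3) -> 0x18a
vd[5] add(0xff,0x65) -> 0x164
vd[6] add(0x95,0x34) -> 0xc9
vd[7] add(0x43,0xba) -> 0xfd
vd[8] mask-off/keep -> 0xbd
vd[9] mask-off/keep -> 0x11
vd[10] add(0x9b,0xff) -> 0x19a
vd[11] tail/keep -> 0xe3
vd[12] tail/keep -> 0xda
vd[13] tail/keep -> 0xee
vd[14] tail/keep -> 0x84
vd[15] tail/keep -> 0xe9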